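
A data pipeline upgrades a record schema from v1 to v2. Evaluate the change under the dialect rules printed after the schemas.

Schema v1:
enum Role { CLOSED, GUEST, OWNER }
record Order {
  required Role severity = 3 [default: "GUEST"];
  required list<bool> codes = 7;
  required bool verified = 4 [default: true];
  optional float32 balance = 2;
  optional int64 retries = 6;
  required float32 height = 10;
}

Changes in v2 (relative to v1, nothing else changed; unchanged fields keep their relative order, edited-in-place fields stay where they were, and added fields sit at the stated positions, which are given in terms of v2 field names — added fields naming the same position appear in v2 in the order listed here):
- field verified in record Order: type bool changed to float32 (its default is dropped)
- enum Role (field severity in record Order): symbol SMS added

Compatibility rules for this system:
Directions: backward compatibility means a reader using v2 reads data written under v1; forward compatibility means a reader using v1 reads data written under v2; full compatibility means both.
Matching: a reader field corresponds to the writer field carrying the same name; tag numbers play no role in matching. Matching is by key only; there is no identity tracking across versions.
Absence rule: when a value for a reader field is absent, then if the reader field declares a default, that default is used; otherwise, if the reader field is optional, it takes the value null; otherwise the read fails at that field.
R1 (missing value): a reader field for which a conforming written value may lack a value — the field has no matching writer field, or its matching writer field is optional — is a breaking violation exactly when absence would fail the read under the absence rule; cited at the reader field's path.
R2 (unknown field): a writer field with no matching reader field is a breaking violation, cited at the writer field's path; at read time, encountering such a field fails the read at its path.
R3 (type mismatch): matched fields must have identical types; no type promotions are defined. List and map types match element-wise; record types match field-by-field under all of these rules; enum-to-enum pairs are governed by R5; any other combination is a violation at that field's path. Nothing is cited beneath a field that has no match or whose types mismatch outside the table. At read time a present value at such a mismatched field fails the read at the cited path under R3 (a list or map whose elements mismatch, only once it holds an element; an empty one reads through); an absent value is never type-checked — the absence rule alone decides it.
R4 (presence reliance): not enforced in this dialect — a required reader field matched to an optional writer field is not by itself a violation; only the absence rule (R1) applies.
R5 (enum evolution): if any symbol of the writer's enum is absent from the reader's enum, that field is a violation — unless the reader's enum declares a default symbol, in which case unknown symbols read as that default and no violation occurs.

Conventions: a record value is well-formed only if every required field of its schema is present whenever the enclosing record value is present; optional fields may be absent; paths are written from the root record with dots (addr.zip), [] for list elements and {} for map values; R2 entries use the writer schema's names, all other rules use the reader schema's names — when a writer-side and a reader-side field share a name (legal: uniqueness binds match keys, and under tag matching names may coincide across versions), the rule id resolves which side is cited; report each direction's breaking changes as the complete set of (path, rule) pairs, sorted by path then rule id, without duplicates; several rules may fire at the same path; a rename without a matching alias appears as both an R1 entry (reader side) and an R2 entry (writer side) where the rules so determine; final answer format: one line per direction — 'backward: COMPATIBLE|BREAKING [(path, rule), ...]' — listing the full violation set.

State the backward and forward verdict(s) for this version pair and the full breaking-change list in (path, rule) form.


the writer's type comes first in each Order pair
backward pass over Order, reader schema v2, writer schema v1:
  severity <- severity (Role -> Role, writer required)
  codes <- codes (list<bool> -> list<bool>, writer required)
  verified <- verified (bool -> float32, writer required)
  balance <- balance (float32 -> float32, writer optional)
  retries <- retries (int64 -> int64, writer optional)
  height <- height (float32 -> float32, writer required)
  rule R3 violated at verified
  => 1 violation(s): backward is BREAKING for Order
forward pass over Order, reader schema v1, writer schema v2:
  severity <- severity (Role -> Role, writer required)
  codes <- codes (list<bool> -> list<bool>, writer required)
  verified <- verified (float32 -> bool, writer required)
  balance <- balance (float32 -> float32, writer optional)
  retries <- retries (int64 -> int64, writer optional)
  height <- height (float32 -> float32, writer required)
  rule R5 violated at severity
  rule R3 violated at verified
  => 2 violation(s): forward is BREAKING for Order

backward: BREAKING [(verified, R3)]; forward: BREAKING [(severity, R5), (verified, R3)]


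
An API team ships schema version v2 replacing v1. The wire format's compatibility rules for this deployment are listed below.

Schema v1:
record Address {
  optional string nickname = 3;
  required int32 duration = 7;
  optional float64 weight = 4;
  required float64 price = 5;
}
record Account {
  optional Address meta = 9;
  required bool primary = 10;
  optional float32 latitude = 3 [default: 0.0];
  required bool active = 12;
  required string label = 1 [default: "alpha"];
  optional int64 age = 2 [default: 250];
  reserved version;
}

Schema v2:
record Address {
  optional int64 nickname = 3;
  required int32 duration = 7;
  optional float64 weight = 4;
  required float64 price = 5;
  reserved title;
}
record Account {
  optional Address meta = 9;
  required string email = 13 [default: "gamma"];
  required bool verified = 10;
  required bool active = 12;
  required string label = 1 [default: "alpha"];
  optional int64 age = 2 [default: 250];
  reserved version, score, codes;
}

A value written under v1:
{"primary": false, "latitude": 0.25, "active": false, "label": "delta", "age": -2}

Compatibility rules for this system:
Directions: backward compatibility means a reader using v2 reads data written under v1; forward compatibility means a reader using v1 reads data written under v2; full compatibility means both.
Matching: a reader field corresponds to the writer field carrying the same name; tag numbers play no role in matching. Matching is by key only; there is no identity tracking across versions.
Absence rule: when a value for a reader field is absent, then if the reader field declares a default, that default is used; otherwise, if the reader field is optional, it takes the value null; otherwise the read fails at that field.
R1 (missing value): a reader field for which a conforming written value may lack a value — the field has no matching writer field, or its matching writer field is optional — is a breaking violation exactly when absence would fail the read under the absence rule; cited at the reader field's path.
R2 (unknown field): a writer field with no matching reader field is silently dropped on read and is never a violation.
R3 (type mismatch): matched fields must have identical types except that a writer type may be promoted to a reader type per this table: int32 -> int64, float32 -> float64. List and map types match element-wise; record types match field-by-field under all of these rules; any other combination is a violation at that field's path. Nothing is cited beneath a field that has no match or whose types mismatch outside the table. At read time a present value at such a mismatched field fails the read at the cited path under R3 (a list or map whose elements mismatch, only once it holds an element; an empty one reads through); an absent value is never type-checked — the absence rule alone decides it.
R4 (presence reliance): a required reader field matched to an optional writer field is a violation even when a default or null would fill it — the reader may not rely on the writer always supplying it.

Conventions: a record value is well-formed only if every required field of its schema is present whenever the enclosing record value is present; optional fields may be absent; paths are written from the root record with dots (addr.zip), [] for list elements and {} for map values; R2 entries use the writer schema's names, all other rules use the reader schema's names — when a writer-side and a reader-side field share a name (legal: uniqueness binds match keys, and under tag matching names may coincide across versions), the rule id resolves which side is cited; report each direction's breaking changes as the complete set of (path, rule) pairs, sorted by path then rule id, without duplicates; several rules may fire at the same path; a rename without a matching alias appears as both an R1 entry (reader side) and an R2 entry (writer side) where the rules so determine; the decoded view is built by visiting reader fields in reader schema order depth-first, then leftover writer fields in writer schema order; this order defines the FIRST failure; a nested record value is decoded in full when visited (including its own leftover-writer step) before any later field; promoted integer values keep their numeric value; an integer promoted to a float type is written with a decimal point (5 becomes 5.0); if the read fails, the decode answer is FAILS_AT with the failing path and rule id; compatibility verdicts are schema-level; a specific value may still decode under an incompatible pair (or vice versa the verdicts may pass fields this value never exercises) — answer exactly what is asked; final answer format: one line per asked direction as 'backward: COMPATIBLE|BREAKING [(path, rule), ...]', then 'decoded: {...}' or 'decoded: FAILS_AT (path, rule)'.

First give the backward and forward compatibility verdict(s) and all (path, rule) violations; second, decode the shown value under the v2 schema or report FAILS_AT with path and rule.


backward: BREAKING [(meta.nickname, R3), (verified, R1)]; forward: BREAKING [(meta.nickname, R3), (primary, R1)]; decoded: FAILS_AT (verified, R1)

the writer's type comes first in each Account pair
checking backward for Account: reader v2 against writer v1:
  writer optional, Address -> Address: reader meta maps from writer meta
  email has no writer counterpart
  verified has no writer counterpart
  writer required, bool -> bool: reader active maps from writer active
  writer required, string -> string: reader label maps from writer label
  writer optional, int64 -> int64: reader age maps from writer age
  writer primary: unknown to reader
  writer latitude: unknown to reader
  writer optional, string -> int64: reader meta.nickname maps from writer meta.nickname
  writer required, int32 -> int32: reader meta.duration maps from writer meta.duration
  writer optional, float64 -> float64: reader meta.weight maps from writer meta.weight
  writer required, float64 -> float64: reader meta.price maps from writer meta.price
  breaking: (meta.nickname, R3)
  breaking: (verified, R1)
  backward on Account therefore BREAKING (2)
checking forward for Account: reader v1 against writer v2:
  writer optional, Address -> Address: reader meta maps from writer meta
  primary has no writer counterpart
  latitude has no writer counterpart
  writer required, bool -> bool: reader active maps from writer active
  writer required, string -> string: reader label maps from writer label
  writer optional, int64 -> int64: reader age maps from writer age
  writer email: unknown to reader
  writer verified: unknown to reader
  writer optional, int64 -> string: reader meta.nickname maps from writer meta.nickname
  writer required, int32 -> int32: reader meta.duration maps from writer meta.duration
  writer optional, float64 -> float64: reader meta.weight maps from writer meta.weight
  writer required, float64 -> float64: reader meta.price maps from writer meta.price
  breaking: (meta.nickname, R3)
  breaking: (primary, R1)
  forward on Account therefore BREAKING (2)
migrating the Account value to v2:
  meta := null (absent, optional -> null)
  email := "gamma" (absent -> default)
  read fails at verified under R1 (no fill)
  => FAILS_AT (verified, R1)


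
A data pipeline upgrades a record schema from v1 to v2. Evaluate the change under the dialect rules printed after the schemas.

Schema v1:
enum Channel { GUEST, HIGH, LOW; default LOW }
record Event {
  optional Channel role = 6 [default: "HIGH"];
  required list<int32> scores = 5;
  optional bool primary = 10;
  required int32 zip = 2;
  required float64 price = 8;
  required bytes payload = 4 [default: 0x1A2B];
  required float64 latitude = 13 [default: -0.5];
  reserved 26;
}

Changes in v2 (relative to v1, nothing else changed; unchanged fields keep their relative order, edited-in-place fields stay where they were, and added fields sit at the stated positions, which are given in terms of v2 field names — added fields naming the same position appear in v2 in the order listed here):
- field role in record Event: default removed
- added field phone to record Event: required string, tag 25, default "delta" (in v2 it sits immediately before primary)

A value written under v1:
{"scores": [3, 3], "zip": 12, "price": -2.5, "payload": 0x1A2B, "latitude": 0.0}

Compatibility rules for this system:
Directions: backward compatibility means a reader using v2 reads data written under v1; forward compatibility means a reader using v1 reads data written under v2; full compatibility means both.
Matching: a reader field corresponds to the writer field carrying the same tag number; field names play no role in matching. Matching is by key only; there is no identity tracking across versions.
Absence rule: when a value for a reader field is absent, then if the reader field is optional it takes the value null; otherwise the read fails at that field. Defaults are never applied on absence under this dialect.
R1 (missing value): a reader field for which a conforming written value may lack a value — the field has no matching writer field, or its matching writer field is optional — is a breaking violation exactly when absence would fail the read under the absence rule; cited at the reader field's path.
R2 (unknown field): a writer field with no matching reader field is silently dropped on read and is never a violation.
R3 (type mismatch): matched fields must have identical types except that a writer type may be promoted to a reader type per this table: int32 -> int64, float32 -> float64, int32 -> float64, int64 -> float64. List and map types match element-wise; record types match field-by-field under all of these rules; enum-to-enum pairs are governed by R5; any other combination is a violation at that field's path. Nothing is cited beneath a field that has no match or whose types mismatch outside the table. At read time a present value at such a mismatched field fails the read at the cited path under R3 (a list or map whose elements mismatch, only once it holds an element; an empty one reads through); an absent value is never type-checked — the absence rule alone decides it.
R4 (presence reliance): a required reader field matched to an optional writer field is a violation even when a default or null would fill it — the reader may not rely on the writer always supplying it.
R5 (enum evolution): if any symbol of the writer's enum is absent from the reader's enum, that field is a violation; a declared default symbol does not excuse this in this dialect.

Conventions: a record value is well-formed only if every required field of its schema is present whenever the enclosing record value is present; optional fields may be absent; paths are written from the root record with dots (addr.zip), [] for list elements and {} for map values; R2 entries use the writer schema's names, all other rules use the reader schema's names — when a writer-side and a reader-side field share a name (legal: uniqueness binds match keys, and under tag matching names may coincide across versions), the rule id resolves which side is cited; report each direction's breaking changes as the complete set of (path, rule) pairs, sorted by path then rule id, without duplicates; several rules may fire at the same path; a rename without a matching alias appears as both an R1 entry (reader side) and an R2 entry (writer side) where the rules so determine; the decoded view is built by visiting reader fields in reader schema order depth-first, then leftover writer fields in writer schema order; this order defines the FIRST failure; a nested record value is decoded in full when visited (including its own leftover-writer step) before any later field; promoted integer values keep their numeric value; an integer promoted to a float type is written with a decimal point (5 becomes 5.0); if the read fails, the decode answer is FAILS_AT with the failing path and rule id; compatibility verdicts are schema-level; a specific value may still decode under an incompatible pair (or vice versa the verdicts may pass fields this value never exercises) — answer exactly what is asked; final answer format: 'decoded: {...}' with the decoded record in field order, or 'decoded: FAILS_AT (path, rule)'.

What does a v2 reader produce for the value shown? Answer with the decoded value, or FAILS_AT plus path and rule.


each type pair in Event: writer, then reader
decoding the Event value with the v2 reader:
  role := null (absent, optional -> null)
  scores := [3, 3]
  read fails at phone under R1 (no fill)
  => FAILS_AT (phone, R1)
checking off the Event differences that do not matter here:
  field role in record Event: default removed -> triggers nothing under the printed rules; the Event answer is the same either way

decoded: FAILS_AT (phone, R1)


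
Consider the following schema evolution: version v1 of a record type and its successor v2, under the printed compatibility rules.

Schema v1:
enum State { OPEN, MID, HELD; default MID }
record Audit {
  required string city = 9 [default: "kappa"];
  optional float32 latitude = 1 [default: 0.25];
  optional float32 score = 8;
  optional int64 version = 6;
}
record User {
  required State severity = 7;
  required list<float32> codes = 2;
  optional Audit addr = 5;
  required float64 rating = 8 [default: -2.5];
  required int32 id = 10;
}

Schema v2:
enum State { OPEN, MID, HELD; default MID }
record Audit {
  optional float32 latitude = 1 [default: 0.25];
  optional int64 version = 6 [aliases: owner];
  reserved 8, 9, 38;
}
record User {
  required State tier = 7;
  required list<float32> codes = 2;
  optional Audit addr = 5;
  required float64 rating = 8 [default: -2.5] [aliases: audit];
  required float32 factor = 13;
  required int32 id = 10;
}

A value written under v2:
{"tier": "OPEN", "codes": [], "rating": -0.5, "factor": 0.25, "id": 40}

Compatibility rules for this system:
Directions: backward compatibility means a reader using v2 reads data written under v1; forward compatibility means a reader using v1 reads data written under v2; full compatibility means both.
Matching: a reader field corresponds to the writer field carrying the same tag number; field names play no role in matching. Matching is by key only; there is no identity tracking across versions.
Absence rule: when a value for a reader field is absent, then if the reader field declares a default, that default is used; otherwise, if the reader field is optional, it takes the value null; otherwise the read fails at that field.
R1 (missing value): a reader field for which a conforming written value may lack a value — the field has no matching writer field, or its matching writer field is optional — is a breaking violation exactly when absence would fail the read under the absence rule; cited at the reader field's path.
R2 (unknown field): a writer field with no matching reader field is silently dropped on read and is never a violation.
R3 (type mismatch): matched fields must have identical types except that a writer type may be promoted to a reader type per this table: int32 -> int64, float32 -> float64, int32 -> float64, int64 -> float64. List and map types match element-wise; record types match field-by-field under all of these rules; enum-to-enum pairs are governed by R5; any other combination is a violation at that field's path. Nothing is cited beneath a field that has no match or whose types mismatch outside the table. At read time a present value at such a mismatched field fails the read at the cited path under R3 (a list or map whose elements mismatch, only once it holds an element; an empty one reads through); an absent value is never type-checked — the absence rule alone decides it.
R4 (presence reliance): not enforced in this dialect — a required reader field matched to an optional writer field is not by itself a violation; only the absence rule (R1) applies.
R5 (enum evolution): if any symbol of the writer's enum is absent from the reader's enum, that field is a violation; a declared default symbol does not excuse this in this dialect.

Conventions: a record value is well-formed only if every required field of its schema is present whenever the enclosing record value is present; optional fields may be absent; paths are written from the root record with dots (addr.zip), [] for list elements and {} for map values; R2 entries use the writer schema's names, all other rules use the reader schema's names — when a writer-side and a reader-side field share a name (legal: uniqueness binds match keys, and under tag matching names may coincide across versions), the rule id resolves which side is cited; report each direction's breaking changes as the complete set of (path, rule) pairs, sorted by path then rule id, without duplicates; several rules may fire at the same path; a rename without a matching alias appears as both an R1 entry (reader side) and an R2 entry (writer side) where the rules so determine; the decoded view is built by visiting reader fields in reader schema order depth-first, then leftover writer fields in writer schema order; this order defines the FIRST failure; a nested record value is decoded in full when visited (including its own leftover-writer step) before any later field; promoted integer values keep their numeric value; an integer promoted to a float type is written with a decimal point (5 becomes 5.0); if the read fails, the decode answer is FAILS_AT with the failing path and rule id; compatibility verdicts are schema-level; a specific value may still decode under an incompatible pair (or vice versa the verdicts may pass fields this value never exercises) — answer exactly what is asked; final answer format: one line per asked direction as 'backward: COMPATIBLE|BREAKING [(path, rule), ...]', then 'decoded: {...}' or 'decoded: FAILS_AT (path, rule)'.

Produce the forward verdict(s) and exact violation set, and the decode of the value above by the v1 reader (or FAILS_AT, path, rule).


forward: COMPATIBLE []; decoded: {"severity": "OPEN", "codes": [], "addr": null, "rating": -0.5, "id": 40}

in User below, arrows point writer -> reader
checking forward for User: reader v1 against writer v2:
  severity <- tier (State -> State, writer required)
  codes <- codes (list<float32> -> list<float32>, writer required)
  addr <- addr (Audit -> Audit, writer optional)
  rating <- rating (float64 -> float64, writer required)
  id <- id (int32 -> int32, writer required)
  leftover writer field: factor
  addr.city: no writer-side match
  addr.latitude <- addr.latitude (float32 -> float32, writer optional)
  addr.score: no writer-side match
  addr.version <- addr.version (int64 -> int64, writer optional)
  => forward verdict for User: COMPATIBLE, no violations
decode (reader v1):
  severity := "OPEN" (from writer tier)
  codes := []
  addr := null (absent, optional -> null)
  rating := -0.5
  id := 40
  writer factor: unknown -> dropped
  => decoded: {"severity": "OPEN", "codes": [], "addr": null, "rating": -0.5, "id": 40}
diffs on User not affecting the asked answer:
  removed field score from record Audit (its key 8 joins the reserved list) -> no rule fires on it in User's dialect; the asked verdict holds
  removed field city from record Audit (its key 9 joins the reserved list) -> no rule fires on it in User's dialect; the asked verdict holds
  added field factor to record User: required float32, tag 13 (in v2 it sits immediately before id) -> its effect on User is confined to the backward direction, not asked
  renamed field severity to tier in record User -> no rule fires on it in User's dialect; the asked verdict holds


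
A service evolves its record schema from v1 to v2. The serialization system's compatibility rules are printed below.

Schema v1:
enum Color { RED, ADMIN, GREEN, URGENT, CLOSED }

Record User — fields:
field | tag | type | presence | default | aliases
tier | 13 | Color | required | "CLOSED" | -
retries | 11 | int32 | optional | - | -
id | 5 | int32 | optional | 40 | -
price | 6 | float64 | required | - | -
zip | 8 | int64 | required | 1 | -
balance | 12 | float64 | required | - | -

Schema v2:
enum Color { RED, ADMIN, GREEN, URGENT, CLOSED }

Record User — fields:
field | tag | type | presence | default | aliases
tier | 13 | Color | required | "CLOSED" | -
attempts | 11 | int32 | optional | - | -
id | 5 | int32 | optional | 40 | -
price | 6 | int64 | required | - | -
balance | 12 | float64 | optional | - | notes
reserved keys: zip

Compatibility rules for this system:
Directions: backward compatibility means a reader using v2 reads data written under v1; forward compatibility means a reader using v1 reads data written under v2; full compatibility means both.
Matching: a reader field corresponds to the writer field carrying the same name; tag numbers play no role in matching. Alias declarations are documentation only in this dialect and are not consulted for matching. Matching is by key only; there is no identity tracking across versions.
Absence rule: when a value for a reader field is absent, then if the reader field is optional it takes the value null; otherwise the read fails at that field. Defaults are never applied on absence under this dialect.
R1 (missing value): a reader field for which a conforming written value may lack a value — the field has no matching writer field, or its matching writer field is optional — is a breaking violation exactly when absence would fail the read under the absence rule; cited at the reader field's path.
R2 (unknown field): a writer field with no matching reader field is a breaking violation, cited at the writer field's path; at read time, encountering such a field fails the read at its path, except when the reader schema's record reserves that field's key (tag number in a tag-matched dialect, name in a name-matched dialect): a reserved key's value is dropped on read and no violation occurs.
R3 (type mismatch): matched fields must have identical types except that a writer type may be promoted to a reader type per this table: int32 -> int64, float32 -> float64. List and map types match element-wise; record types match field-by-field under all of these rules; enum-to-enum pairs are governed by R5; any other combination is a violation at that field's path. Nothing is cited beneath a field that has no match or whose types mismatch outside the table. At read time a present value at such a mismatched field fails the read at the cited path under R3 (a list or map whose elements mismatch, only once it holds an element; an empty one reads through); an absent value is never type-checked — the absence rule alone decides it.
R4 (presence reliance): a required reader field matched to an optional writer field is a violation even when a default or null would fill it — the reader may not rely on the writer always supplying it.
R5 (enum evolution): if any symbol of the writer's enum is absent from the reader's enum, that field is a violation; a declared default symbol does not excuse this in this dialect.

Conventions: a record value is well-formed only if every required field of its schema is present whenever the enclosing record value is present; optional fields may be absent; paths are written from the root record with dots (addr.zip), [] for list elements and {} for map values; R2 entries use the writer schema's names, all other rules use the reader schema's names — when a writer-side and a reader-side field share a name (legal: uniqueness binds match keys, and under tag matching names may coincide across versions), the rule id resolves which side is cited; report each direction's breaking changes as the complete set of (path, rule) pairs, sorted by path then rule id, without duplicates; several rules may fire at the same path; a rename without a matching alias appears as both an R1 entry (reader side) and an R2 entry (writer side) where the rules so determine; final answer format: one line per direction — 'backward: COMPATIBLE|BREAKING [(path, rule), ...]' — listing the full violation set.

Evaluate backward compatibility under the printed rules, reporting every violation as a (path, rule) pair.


each type pair in User: writer, then reader
backward on User — v2 reading data written by v1:
  writer required, Color -> Color: reader tier maps from writer tier
  attempts has no writer counterpart
  writer optional, int32 -> int32: reader id maps from writer id
  writer required, float64 -> int64: reader price maps from writer price
  writer required, float64 -> float64: reader balance maps from writer balance
  writer retries: unknown to reader
  writer zip: unknown to reader
  breaking: (price, R3)
  breaking: (retries, R2)
  backward on User therefore BREAKING (2)
diffs on User not affecting the asked answer:
  removed field zip from record User (its key "zip" joins the reserved list) -> affects forward compatibility only, which is not asked
  field balance in record User: required changed to optional -> affects forward compatibility only, which is not asked

backward: BREAKING [(price, R3), (retries, R2)]


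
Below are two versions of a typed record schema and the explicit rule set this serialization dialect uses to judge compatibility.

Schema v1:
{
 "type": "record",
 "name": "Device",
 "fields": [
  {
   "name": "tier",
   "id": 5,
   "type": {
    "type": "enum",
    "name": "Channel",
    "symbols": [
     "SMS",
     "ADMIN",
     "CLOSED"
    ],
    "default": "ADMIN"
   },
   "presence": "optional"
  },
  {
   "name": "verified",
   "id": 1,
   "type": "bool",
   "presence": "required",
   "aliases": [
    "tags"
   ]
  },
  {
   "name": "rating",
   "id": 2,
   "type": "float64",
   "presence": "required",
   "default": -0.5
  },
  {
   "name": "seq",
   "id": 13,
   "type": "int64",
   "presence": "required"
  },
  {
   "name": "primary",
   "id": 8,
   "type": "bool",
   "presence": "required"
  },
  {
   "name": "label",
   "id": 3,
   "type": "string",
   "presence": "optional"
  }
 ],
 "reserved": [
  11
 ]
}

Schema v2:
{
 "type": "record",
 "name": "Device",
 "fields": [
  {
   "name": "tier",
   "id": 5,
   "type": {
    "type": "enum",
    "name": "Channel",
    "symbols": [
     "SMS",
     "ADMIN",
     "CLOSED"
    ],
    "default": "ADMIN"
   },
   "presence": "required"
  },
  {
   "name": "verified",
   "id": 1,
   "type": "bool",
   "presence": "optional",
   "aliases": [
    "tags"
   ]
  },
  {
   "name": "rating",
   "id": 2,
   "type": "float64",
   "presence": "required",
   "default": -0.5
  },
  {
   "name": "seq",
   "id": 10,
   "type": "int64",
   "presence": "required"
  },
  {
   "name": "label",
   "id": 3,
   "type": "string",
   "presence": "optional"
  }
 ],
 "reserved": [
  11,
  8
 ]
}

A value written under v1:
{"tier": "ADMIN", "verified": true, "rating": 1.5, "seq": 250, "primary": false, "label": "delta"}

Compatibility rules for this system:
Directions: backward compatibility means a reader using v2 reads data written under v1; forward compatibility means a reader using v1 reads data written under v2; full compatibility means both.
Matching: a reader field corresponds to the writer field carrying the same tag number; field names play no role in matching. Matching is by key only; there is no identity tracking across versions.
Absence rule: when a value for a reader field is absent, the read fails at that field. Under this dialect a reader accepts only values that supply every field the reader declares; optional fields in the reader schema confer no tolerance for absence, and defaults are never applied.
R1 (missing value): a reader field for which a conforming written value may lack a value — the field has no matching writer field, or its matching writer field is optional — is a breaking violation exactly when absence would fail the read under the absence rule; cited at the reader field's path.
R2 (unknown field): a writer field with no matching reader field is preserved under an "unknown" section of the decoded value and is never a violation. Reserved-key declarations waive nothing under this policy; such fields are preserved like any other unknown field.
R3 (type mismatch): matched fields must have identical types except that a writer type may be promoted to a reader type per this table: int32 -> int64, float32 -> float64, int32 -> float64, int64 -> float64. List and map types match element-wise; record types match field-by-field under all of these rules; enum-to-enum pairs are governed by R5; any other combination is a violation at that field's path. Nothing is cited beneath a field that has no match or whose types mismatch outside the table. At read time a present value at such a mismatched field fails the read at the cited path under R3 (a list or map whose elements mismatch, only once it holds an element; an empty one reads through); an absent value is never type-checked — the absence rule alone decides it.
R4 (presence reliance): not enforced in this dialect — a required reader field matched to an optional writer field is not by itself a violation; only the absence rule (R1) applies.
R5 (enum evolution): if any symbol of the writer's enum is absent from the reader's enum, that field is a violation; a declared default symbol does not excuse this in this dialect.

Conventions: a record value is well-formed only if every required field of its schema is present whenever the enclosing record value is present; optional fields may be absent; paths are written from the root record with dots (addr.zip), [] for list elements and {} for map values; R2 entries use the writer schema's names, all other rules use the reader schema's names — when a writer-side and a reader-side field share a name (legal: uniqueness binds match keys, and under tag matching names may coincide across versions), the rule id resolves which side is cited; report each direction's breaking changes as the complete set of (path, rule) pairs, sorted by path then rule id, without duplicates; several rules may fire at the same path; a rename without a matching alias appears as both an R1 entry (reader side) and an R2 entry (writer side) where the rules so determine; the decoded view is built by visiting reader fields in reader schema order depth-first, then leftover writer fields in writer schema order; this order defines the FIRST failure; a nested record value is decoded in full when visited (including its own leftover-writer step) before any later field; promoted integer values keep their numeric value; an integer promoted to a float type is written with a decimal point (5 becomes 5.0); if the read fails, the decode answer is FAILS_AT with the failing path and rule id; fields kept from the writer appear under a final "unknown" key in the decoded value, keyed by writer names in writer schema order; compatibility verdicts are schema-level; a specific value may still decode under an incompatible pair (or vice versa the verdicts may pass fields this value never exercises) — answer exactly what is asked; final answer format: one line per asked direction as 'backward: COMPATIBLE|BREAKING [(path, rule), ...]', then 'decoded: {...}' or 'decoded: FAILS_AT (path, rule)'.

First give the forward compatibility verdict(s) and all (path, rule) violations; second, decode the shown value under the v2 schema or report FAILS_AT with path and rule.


in Device below, arrows point writer -> reader
forward analysis of Device with v1 as reader and v2 as writer:
  tier <- tier (Channel -> Channel, writer required)
  verified <- verified (bool -> bool, writer optional)
  rating <- rating (float64 -> float64, writer required)
  seq has no writer counterpart
  primary has no writer counterpart
  label <- label (string -> string, writer optional)
  seq (writer side), unknown to reader
  R1 fires at label
  R1 fires at primary
  R1 fires at seq
  R1 fires at verified
  => forward verdict for Device: BREAKING, 4 violation(s)
migrating the Device value to v2:
  tier := "ADMIN"
  verified := true
  rating := 1.5
  read fails at seq under R1 (no fill)
  => FAILS_AT (seq, R1)

forward: BREAKING [(label, R1), (primary, R1), (seq, R1), (verified, R1)]; decoded: FAILS_AT (seq, R1)


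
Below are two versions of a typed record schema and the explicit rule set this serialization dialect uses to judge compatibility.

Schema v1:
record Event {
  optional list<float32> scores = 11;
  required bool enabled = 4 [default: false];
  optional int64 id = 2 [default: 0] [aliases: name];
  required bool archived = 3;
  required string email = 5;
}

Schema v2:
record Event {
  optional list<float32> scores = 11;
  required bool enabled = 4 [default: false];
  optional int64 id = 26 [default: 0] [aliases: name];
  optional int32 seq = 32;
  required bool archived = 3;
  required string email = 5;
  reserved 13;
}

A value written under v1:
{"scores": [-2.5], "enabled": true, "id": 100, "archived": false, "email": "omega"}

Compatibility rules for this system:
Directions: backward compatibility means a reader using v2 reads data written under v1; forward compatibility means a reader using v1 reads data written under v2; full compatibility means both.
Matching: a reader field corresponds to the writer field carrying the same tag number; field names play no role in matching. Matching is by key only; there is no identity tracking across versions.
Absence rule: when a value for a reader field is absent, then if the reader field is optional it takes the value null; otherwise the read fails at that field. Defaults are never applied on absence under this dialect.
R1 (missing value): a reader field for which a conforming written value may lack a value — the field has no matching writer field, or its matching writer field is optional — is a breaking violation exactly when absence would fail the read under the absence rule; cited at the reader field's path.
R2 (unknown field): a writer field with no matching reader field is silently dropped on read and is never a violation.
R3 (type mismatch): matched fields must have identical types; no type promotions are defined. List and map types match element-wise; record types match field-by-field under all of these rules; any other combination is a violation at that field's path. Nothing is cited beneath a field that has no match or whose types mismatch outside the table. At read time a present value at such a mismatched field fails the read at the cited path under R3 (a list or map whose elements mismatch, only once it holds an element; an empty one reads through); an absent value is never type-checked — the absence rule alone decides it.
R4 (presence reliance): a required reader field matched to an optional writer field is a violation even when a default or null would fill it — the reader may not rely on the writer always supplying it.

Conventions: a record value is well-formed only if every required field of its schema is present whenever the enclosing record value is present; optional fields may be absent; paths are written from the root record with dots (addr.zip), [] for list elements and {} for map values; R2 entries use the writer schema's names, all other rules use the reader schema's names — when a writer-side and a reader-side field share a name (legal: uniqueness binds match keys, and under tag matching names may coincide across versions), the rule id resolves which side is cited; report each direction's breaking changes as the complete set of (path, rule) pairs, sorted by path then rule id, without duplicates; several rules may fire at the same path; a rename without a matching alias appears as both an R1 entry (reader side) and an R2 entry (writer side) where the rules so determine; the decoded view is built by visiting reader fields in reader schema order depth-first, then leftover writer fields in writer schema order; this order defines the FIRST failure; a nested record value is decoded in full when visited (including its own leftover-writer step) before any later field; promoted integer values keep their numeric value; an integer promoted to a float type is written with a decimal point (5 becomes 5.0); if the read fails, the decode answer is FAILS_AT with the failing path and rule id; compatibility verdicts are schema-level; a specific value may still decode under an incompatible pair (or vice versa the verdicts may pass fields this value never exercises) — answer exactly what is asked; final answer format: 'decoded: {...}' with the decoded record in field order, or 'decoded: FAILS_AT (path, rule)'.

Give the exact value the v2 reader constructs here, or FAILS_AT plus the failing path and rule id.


decoded: {"scores": [-2.5], "enabled": true, "id": null, "seq": null, "archived": false, "email": "omega"}

each type pair in Event: writer, then reader
decode walk for Event under reader schema v2:
  scores := [-2.5]
  enabled := true
  id := null (absent, optional -> null)
  seq := null (absent, optional -> null)
  archived := false
  email := "omega"
  writer id: unknown -> dropped
  => decoded: {"scores": [-2.5], "enabled": true, "id": null, "seq": null, "archived": false, "email": "omega"}
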